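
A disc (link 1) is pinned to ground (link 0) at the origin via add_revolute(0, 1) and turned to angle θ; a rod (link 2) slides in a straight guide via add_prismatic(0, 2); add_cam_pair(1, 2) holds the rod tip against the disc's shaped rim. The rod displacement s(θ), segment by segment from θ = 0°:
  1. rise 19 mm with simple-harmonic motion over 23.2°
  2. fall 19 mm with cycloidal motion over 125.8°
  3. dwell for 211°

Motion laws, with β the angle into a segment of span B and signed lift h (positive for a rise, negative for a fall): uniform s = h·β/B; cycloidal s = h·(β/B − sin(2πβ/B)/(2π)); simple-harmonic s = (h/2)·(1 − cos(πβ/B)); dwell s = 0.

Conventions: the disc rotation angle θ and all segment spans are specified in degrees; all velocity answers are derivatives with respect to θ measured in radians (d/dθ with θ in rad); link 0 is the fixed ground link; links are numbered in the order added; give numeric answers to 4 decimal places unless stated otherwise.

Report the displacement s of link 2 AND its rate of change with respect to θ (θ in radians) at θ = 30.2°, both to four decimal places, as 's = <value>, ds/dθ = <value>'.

segment 1 (0° to 23.2°, simple-harmonic, h = 19) is passed completely: s = 0.0000 + (19) = 19.0000
θ = 30.2° falls in segment 2 (23.2° to 149°, cycloidal, h = -19): β = 30.2 − 23.2 = 7°, B = 125.8°; Δs = -19·(0.0556 − sin(2π·0.0556)/(2π)) = -0.0214; s = 19.0000 − 0.0214 = 18.9786
velocity in seg [23.2°–149°] (cycloidal), θ in radians: β = 7° = 0.1222 rad, B = 125.8° = 2.1956 rad; ds/dθ = (h/B)(1 − cos(2πβ/B)) = ((-19)/2.1956)(1 − cos(2π·0.0556)) = -0.523518 mm/rad

s = 18.9786, ds/dθ = -0.5235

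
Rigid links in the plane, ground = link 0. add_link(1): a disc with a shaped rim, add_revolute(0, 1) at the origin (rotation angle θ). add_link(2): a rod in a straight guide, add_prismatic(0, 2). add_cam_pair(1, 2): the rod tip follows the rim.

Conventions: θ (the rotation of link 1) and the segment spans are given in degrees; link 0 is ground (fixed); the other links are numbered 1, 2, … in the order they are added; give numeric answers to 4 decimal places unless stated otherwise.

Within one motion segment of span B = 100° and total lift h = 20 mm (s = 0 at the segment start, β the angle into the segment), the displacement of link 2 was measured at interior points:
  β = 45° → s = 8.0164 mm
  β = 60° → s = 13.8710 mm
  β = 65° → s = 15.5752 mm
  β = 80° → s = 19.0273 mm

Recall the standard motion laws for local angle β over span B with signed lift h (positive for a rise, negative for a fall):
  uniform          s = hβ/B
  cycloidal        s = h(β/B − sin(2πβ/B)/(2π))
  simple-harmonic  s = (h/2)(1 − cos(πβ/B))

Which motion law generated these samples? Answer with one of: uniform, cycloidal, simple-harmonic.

candidates at β/B = r: uniform s = h·r (linear in β); cycloidal s = h·(r − sin(2πr)/(2π)); simple-harmonic s = (h/2)(1 − cos(πr))
β=45°: printed 8.0164 | uniform 9.0000, cycloidal 8.0164, simple-harmonic 8.4357
β=60°: printed 13.8710 | uniform 12.0000, cycloidal 13.8710, simple-harmonic 13.0902
β=65°: printed 15.5752 | uniform 13.0000, cycloidal 15.5752, simple-harmonic 14.5399
β=80°: printed 19.0273 | uniform 16.0000, cycloidal 19.0273, simple-harmonic 18.0902
only one law matches every sample → cycloidal

cycloidal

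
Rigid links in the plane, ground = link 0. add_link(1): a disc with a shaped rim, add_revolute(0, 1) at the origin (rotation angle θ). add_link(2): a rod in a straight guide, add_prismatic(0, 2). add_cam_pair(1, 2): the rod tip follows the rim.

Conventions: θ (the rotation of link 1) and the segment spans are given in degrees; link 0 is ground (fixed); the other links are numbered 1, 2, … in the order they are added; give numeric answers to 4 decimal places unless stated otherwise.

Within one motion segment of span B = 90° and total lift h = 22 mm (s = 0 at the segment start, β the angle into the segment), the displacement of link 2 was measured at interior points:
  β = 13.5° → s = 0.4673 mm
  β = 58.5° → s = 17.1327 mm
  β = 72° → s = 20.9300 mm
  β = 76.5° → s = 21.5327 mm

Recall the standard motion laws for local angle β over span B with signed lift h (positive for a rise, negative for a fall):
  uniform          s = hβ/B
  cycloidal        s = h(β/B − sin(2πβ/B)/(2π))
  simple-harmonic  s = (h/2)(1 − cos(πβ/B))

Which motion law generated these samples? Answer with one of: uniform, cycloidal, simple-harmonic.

candidates at β/B = r: uniform s = h·r (linear in β); cycloidal s = h·(r − sin(2πr)/(2π)); simple-harmonic s = (h/2)(1 − cos(πr))
β=13.5°: printed 0.4673 | uniform 3.3000, cycloidal 0.4673, simple-harmonic 1.1989
β=58.5°: printed 17.1327 | uniform 14.3000, cycloidal 17.1327, simple-harmonic 15.9939
β=72°: printed 20.9300 | uniform 17.6000, cycloidal 20.9300, simple-harmonic 19.8992
β=76.5°: printed 21.5327 | uniform 18.7000, cycloidal 21.5327, simple-harmonic 20.8011
only one law matches every sample → cycloidal

cycloidal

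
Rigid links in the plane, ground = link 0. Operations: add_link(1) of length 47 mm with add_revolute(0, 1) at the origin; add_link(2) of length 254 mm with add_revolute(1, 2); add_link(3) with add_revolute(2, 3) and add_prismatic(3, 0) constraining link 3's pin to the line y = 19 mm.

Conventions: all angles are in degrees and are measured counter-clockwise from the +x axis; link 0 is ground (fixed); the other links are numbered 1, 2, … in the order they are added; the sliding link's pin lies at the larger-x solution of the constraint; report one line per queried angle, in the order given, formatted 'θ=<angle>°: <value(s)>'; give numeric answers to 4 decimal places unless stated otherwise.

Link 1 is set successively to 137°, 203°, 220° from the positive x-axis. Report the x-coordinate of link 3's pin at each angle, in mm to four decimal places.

geometry: r = 47 mm, L = 254 mm, e = 19 mm
θ=137°: crank pin P = (r cos θ, r sin θ) = (-34.373624, 32.053923)
θ=137°: h = r sin θ − e = 32.053923 − 19 = 13.053923
θ=137°: x = r cos θ + √(L² − h²) = -34.373624 + 253.664335 = 219.290712
θ=203°: crank pin P = (r cos θ, r sin θ) = (-43.263728, -18.364363)
θ=203°: h = r sin θ − e = -18.364363 − 19 = -37.364363
θ=203°: x = r cos θ + √(L² − h²) = -43.263728 + 251.236750 = 207.973022
θ=220°: crank pin P = (r cos θ, r sin θ) = (-36.004089, -30.211018)
θ=220°: h = r sin θ − e = -30.211018 − 19 = -49.211018
θ=220°: x = r cos θ + √(L² − h²) = -36.004089 + 249.187230 = 213.183141

θ=137°: 219.2907
θ=203°: 207.9730
θ=220°: 213.1831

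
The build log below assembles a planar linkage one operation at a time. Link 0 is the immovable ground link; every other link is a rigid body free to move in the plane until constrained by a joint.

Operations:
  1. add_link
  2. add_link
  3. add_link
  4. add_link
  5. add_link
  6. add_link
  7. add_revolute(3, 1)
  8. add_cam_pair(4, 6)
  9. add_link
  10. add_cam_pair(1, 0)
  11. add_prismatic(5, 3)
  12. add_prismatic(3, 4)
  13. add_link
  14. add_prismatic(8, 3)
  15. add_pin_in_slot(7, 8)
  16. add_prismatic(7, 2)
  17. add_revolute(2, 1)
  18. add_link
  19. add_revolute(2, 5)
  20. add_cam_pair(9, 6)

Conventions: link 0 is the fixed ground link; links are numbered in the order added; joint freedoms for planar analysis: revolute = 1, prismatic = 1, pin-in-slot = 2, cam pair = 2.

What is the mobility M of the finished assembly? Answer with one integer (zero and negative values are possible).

ground; <1,0,0>
#1 <2,0,0>
#2 <3,0,0>
#3 <4,0,0>
#4 <5,0,0>
#5 <6,0,0>
#6 <7,0,0>
R:3↔1 J1 <7,1,0>
C:4↔6 J2 <7,1,1>
#7 <8,1,1>
C:1↔0 J2 <8,1,2>
P:5↔3 J1 <8,2,2>
P:3↔4 J1 <8,3,2>
#8 <9,3,2>
P:8↔3 J1 <9,4,2>
PS:7↔8 J2 <9,4,3>
P:7↔2 J1 <9,5,3>
R:2↔1 J1 <9,6,3>
#9 <10,6,3>
R:2↔5 J1 <10,7,3>
C:9↔6 J2 <10,7,4>
3×9 − 2×7 − 1×4 = 9

M = 9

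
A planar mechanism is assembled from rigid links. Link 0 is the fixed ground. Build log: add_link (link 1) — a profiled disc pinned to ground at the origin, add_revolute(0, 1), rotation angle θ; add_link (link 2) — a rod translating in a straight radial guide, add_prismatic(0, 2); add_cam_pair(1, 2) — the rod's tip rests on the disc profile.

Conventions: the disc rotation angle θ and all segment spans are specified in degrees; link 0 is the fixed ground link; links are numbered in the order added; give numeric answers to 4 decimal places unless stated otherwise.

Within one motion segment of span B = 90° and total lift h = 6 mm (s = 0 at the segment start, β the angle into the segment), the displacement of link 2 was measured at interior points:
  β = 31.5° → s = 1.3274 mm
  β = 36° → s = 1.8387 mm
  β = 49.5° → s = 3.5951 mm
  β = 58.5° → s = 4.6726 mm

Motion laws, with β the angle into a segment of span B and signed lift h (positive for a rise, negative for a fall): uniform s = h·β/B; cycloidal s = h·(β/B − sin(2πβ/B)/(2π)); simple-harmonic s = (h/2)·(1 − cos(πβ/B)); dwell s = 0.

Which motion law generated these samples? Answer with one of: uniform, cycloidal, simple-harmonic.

candidates at β/B = r: uniform s = h·r (linear in β); cycloidal s = h·(r − sin(2πr)/(2π)); simple-harmonic s = (h/2)(1 − cos(πr))
β=31.5°: printed 1.3274 | uniform 2.1000, cycloidal 1.3274, simple-harmonic 1.6380
β=36°: printed 1.8387 | uniform 2.4000, cycloidal 1.8387, simple-harmonic 2.0729
β=49.5°: printed 3.5951 | uniform 3.3000, cycloidal 3.5951, simple-harmonic 3.4693
β=58.5°: printed 4.6726 | uniform 3.9000, cycloidal 4.6726, simple-harmonic 4.3620
only one law matches every sample → cycloidal

cycloidal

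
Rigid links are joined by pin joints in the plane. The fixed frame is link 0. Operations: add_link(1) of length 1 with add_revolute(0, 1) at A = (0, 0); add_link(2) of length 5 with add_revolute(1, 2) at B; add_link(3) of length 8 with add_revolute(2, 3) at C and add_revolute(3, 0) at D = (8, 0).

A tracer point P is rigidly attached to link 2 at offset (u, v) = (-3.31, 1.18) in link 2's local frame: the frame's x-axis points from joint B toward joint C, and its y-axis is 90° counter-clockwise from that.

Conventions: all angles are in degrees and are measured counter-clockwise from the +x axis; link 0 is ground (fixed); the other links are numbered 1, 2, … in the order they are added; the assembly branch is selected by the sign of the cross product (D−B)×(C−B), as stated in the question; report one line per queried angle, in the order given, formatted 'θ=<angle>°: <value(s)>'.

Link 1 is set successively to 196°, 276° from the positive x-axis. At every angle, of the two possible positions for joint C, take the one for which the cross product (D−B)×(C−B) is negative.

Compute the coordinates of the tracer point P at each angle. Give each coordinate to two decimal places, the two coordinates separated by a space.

A=(0,0), D=(8.00,0)
θ=196°: B = A + 1.00·(cos196°, sin196°) = (-0.9613, -0.2756)
θ=196°: |BD| = 8.9655
θ=196°: circle(B,5.00) ∩ circle(D,8.00): a=2.3077, h=4.4356
θ=196°:   candidates: C₊=(1.2090,4.2288) cross=39.767; C₋=(1.4818,-4.6382) cross=-39.767
θ=196°:   branch - wants cross < 0 → take C=(1.4818,-4.6382) (cross=-39.767)
θ=196°: ex = (C−B)/|BC| = (0.4886,-0.8725); ey = (0.8725,0.4886)
θ=196°: P = B + -3.31·ex + 1.18·ey = (-1.5490,3.1889)
θ=276°: B = A + 1.00·(cos276°, sin276°) = (0.1045, -0.9945)
θ=276°: |BD| = 7.9579
θ=276°: circle(B,5.00) ∩ circle(D,8.00): a=1.5285, h=4.7606
θ=276°:   candidates: C₊=(1.0261,3.9198) cross=37.884; C₋=(2.2160,-5.5268) cross=-37.884
θ=276°:   branch - wants cross < 0 → take C=(2.2160,-5.5268) (cross=-37.884)
θ=276°: ex = (C−B)/|BC| = (0.4223,-0.9065); ey = (0.9065,0.4223)
θ=276°: P = B + -3.31·ex + 1.18·ey = (-0.2237,2.5042)

θ=196°: -1.55 3.19
θ=276°: -0.22 2.50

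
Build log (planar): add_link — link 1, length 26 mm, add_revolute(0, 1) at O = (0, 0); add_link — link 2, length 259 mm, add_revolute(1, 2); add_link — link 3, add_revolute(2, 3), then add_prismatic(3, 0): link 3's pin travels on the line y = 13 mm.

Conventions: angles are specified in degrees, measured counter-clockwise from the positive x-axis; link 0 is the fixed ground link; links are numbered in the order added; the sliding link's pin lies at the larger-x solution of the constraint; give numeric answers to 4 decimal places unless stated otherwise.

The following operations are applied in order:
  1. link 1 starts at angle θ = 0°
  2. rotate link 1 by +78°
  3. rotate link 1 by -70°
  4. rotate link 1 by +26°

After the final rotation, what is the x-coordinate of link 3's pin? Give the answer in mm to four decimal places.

geometry: r = 26 mm, L = 259 mm, e = 13 mm; θ starts at 0°
rotate link 1 by +78°: θ ← 0° +78° = 78°
rotate link 1 by -70°: θ ← 78° -70° = 8°
rotate link 1 by +26°: θ ← 8° +26° = 34°
crank pin P = (r cos θ, r sin θ) = (21.554977, 14.539015)
h = r sin θ − e = 14.539015 − 13 = 1.539015
x = r cos θ + √(L² − h²) = 21.554977 + 258.995427 = 280.550404

280.5504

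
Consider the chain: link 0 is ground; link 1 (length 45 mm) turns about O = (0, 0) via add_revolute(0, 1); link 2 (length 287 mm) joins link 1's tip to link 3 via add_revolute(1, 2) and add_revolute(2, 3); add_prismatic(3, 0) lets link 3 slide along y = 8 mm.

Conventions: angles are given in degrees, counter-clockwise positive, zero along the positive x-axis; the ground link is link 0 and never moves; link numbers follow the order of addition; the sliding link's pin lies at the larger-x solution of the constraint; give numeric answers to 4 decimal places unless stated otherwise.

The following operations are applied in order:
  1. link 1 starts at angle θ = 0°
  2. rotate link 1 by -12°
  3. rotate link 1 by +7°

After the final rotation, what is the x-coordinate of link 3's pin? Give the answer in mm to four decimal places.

geometry: r = 45 mm, L = 287 mm, e = 8 mm; θ starts at 0°
rotate link 1 by -12°: θ ← 0° -12° = -12°
rotate link 1 by +7°: θ ← -12° +7° = -5°
crank pin P = (r cos θ, r sin θ) = (44.828761, -3.922008)
h = r sin θ − e = -3.922008 − 8 = -11.922008
x = r cos θ + √(L² − h²) = 44.828761 + 286.752272 = 331.581034

331.5810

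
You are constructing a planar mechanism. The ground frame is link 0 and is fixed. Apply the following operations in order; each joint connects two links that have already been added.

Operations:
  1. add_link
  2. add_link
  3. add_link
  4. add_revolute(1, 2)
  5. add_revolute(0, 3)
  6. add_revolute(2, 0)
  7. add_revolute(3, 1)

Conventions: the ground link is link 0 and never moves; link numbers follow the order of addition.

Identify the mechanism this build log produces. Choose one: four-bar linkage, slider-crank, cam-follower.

links: 4 (incl. ground); joints: 4 revolute, 0 prismatic, 0 higher (cam) pair, forming one closed loop
4 links in a single 4R loop → four-bar linkage

four-bar linkage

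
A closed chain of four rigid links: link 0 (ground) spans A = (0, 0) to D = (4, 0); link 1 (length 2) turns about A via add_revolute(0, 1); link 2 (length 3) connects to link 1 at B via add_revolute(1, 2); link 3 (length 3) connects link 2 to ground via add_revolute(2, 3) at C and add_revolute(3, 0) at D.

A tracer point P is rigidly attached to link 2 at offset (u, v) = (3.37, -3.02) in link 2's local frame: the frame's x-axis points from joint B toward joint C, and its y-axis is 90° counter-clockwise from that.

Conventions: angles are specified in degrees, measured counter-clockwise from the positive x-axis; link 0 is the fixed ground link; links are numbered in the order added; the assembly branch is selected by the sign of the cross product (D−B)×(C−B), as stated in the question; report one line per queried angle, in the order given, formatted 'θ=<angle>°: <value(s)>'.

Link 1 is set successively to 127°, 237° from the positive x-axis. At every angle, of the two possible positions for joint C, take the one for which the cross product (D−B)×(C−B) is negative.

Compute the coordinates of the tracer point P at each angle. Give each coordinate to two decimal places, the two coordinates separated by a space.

A=(0,0), D=(4.00,0)
θ=127°: B = A + 2.00·(cos127°, sin127°) = (-1.2036, 1.5973)
θ=127°: |BD| = 5.4433
θ=127°: circle(B,3.00) ∩ circle(D,3.00): a=2.7216, h=1.2620
θ=127°:   candidates: C₊=(1.7685,2.0051) cross=6.870; C₋=(1.0279,-0.4078) cross=-6.870
θ=127°:   branch - wants cross < 0 → take C=(1.0279,-0.4078) (cross=-6.870)
θ=127°: ex = (C−B)/|BC| = (0.7438,-0.6684); ey = (0.6684,0.7438)
θ=127°: P = B + 3.37·ex + -3.02·ey = (-0.7154,-2.9015)
θ=237°: B = A + 2.00·(cos237°, sin237°) = (-1.0893, -1.6773)
θ=237°: |BD| = 5.3586
θ=237°: circle(B,3.00) ∩ circle(D,3.00): a=2.6793, h=1.3496
θ=237°:   candidates: C₊=(1.0329,0.4431) cross=7.232; C₋=(1.8778,-2.1205) cross=-7.232
θ=237°:   branch - wants cross < 0 → take C=(1.8778,-2.1205) (cross=-7.232)
θ=237°: ex = (C−B)/|BC| = (0.9890,-0.1477); ey = (0.1477,0.9890)
θ=237°: P = B + 3.37·ex + -3.02·ey = (1.7977,-5.1620)

θ=127°: -0.72 -2.90
θ=237°: 1.80 -5.16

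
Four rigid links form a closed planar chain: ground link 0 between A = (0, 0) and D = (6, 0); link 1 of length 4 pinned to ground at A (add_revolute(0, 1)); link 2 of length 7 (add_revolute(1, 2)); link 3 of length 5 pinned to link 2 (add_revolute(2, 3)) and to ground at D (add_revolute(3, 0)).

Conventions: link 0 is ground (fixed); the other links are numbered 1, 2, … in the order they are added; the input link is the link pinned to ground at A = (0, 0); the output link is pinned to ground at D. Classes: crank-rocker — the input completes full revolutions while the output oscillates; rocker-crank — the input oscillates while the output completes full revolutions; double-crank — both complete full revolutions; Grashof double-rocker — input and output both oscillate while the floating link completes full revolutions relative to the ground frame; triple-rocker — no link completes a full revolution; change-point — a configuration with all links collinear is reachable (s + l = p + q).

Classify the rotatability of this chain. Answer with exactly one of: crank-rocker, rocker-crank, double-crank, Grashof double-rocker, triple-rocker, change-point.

lengths: ground=6, input=4, coupler=7, output=5
sorted: s=4 (shortest), l=7 (longest), p+q=11
s + l = 11 vs p + q = 11
s + l = p + q → change-point (collinear configuration reachable)

change-point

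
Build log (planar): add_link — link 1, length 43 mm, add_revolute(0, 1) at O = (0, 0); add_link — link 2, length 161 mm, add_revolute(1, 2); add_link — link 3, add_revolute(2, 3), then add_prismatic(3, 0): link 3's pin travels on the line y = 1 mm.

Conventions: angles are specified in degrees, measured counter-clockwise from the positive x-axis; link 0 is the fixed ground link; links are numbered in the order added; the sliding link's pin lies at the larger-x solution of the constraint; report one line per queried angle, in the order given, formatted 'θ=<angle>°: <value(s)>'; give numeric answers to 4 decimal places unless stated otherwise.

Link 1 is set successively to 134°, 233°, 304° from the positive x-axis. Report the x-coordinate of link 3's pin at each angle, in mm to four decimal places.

geometry: r = 43 mm, L = 161 mm, e = 1 mm
θ=134°: crank pin P = (r cos θ, r sin θ) = (-29.870310, 30.931611)
θ=134°: h = r sin θ − e = 30.931611 − 1 = 29.931611
θ=134°: x = r cos θ + √(L² − h²) = -29.870310 + 158.193232 = 128.322922
θ=233°: crank pin P = (r cos θ, r sin θ) = (-25.878046, -34.341327)
θ=233°: h = r sin θ − e = -34.341327 − 1 = -35.341327
θ=233°: x = r cos θ + √(L² − h²) = -25.878046 + 157.073201 = 131.195155
θ=304°: crank pin P = (r cos θ, r sin θ) = (24.045295, -35.648616)
θ=304°: h = r sin θ − e = -35.648616 − 1 = -36.648616
θ=304°: x = r cos θ + √(L² − h²) = 24.045295 + 156.773336 = 180.818631

θ=134°: 128.3229
θ=233°: 131.1952
θ=304°: 180.8186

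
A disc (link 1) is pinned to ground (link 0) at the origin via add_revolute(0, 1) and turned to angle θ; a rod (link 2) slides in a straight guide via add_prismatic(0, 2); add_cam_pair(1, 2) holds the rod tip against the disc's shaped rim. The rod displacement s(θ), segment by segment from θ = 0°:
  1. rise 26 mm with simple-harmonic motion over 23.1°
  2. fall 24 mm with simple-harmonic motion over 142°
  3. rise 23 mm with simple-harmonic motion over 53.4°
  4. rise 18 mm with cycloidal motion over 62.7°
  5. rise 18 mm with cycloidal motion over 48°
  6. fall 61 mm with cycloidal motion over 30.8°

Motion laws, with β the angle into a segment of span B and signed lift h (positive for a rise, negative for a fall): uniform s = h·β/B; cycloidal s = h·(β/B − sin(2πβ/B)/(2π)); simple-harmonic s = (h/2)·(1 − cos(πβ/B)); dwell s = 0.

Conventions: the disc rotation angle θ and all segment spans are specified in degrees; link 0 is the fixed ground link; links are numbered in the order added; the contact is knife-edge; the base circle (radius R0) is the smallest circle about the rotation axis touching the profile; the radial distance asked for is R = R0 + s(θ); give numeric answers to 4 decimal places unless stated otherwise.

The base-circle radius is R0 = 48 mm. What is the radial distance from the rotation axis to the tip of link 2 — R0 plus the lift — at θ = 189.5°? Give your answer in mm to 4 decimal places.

segment 1 (0° to 23.1°, simple-harmonic, h = 26) is passed completely: s = 0.0000 + (26) = 26.0000
segment 2 (23.1° to 165.1°, simple-harmonic, h = -24) is passed completely: s = 26.0000 + (-24) = 2.0000
θ = 189.5° falls in segment 3 (165.1° to 218.5°, simple-harmonic, h = 23): β = 189.5 − 165.1 = 24.4°, B = 53.4°; Δs = 23/2·(1 − cos(π·0.4569)) = 9.9487; s = 2.0000 + 9.9487 = 11.9487
R = R0 + s = 48 + 11.9487 = 59.9487

59.9487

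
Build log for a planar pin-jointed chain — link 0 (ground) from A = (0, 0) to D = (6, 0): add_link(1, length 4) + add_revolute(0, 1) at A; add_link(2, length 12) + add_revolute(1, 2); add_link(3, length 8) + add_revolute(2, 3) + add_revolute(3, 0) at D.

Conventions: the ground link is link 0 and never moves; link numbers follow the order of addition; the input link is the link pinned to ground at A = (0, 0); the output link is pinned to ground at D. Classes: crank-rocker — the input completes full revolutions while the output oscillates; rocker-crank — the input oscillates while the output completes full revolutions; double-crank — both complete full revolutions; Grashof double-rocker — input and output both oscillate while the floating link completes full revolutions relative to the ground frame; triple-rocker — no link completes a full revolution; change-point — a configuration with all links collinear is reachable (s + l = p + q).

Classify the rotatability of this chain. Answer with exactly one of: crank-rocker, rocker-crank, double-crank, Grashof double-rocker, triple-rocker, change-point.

lengths: ground=6, input=4, coupler=12, output=8
sorted: s=4 (shortest), l=12 (longest), p+q=14
s + l = 16 vs p + q = 14
s + l > p + q → non-Grashof → no link fully rotates → triple-rocker

triple-rocker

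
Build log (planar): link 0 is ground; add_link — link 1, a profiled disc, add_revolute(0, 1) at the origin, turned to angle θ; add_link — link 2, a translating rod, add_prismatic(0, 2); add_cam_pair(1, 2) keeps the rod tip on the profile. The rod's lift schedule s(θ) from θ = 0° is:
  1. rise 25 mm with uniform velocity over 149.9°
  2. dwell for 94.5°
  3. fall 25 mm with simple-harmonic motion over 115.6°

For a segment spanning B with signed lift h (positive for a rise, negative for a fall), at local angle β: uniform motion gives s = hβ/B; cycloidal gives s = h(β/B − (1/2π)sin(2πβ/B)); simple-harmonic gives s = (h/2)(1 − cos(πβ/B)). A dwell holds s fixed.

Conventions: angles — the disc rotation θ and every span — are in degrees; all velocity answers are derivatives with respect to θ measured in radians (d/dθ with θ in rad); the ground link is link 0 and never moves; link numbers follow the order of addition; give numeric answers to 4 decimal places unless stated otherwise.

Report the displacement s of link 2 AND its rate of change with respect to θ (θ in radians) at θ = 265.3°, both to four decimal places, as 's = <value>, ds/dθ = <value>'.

seg 1 [0°–149.9°] uniform, h=25: full span → s += 25 → s = 25.0000
seg 2 [149.9°–244.4°] dwell: s stays 25.0000
seg 3 [244.4°–360°] simple-harmonic, h=-25: θ=265.3° here. β=20.9, B=115.6. -25/2·(1 − cos(π·0.1808)) = -1.9627 → s = 23.0373
velocity in seg [244.4°–360°] (simple-harmonic), θ in radians: β = 20.9° = 0.3648 rad, B = 115.6° = 2.0176 rad; ds/dθ = (πh/(2B)) sin(πβ/B) = (π·(-25)/(2·2.0176)) sin(π·0.1808) = -10.470210 mm/rad

s = 23.0373, ds/dθ = -10.4702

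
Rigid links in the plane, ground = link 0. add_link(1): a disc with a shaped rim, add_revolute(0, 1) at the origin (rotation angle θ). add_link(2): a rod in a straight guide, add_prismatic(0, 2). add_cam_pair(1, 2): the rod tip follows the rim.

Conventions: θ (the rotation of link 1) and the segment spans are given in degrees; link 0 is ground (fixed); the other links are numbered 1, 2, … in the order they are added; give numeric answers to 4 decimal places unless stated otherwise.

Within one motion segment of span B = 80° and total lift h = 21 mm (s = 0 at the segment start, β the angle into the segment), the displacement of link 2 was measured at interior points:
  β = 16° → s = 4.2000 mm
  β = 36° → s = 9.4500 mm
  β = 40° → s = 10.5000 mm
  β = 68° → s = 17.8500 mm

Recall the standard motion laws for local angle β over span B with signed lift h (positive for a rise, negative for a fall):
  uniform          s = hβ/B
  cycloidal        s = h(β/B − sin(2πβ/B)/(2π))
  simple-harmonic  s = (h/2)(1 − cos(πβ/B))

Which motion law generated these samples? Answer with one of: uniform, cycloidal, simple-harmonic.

candidates at β/B = r: uniform s = h·r (linear in β); cycloidal s = h·(r − sin(2πr)/(2π)); simple-harmonic s = (h/2)(1 − cos(πr))
β=16°: printed 4.2000 | uniform 4.2000, cycloidal 1.0213, simple-harmonic 2.0053
β=36°: printed 9.4500 | uniform 9.4500, cycloidal 8.4172, simple-harmonic 8.8574
β=40°: printed 10.5000 | uniform 10.5000, cycloidal 10.5000, simple-harmonic 10.5000
β=68°: printed 17.8500 | uniform 17.8500, cycloidal 20.5539, simple-harmonic 19.8556
only one law matches every sample → uniform

uniform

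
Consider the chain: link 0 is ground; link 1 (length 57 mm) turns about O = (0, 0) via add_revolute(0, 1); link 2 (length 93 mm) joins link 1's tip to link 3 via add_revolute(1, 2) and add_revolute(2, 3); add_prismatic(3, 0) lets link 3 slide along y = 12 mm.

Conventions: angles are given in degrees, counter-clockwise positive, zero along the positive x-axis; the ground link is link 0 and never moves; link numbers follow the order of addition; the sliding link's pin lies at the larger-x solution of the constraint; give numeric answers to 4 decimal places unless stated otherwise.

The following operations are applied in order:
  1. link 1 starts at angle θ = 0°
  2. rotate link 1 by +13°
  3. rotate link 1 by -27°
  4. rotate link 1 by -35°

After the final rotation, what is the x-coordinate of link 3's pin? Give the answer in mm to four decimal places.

geometry: r = 57 mm, L = 93 mm, e = 12 mm; θ starts at 0°
rotate link 1 by +13°: θ ← 0° +13° = 13°
rotate link 1 by -27°: θ ← 13° -27° = -14°
rotate link 1 by -35°: θ ← -14° -35° = -49°
crank pin P = (r cos θ, r sin θ) = (37.395365, -43.018446)
h = r sin θ − e = -43.018446 − 12 = -55.018446
x = r cos θ + √(L² − h²) = 37.395365 + 74.979801 = 112.375166

112.3752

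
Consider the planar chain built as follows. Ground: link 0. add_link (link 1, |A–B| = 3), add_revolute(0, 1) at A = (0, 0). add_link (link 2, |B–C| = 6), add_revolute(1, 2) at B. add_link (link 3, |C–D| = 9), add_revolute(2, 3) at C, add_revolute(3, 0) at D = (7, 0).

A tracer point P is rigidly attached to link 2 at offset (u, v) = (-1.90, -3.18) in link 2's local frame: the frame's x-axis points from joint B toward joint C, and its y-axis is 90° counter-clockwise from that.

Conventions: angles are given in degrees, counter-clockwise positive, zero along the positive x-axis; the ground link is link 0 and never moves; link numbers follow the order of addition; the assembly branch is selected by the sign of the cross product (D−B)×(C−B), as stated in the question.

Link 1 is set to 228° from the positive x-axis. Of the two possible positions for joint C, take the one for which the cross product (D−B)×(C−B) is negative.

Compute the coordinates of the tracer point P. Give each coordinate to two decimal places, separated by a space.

A=(0,0), D=(7.00,0)
B = A + 3.00·(cos228°, sin228°) = (-2.0074, -2.2294)
|BD| = 9.2792
circle(B,6.00) ∩ circle(D,9.00): a=2.2148, h=5.5763
  candidates: C₊=(-1.1972,3.7156) cross=51.743; C₋=(1.4823,-7.1102) cross=-51.743
  branch - wants cross < 0 → take C=(1.4823,-7.1102) (cross=-51.743)
ex = (C−B)/|BC| = (0.5816,-0.8135); ey = (0.8135,0.5816)
P = B + -1.90·ex + -3.18·ey = (-5.6993,-2.5334)

-5.70 -2.53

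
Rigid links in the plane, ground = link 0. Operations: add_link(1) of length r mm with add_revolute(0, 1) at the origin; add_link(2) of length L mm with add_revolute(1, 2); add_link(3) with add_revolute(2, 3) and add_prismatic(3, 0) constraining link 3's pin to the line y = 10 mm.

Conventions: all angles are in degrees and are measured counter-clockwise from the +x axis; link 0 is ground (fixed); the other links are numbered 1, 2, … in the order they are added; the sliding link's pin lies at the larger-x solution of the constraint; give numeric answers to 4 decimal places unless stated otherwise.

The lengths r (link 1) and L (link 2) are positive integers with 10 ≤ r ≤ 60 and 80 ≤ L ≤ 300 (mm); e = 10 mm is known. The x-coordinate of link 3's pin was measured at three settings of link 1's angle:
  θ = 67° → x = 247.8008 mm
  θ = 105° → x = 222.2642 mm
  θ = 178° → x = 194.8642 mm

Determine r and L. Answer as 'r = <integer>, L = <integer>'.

constraint per measurement: (x − r cos θ)² + (r sin θ − e)² = L²
subtracting the θ₁ and θ₂ equations cancels the r² and L² terms:
r = (x₁² − x₂²) / (2[(x₁cos θ₁ + e sin θ₁) − (x₂cos θ₂ + e sin θ₂)]) = 39.0000 → r = 39
L² = (x₁ − r cos θ₁)² + (r sin θ₁ − e)² = 54756.0108 → L = 234.0000 → L = 234
check at θ₃=178°: x = 194.8642 (printed 194.8642) ✓

r = 39, L = 234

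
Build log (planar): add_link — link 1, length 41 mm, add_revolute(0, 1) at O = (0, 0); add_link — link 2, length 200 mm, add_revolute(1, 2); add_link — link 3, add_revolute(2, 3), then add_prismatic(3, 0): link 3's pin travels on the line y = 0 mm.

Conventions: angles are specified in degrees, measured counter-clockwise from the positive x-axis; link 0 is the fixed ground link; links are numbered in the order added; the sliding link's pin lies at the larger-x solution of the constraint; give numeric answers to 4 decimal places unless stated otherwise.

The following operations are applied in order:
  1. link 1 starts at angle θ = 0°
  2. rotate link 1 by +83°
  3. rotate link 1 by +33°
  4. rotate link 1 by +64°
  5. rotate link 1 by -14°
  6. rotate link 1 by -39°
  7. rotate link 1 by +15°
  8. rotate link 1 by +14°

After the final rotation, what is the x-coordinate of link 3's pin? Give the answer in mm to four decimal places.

geometry: r = 41 mm, L = 200 mm, e = 0 mm; θ starts at 0°
rotate link 1 by +83°: θ ← 0° +83° = 83°
rotate link 1 by +33°: θ ← 83° +33° = 116°
rotate link 1 by +64°: θ ← 116° +64° = 180°
rotate link 1 by -14°: θ ← 180° -14° = 166°
rotate link 1 by -39°: θ ← 166° -39° = 127°
rotate link 1 by +15°: θ ← 127° +15° = 142°
rotate link 1 by +14°: θ ← 142° +14° = 156°
crank pin P = (r cos θ, r sin θ) = (-37.455364, 16.676202)
h = r sin θ − e = 16.676202 − 0 = 16.676202
x = r cos θ + √(L² − h²) = -37.455364 + 199.303548 = 161.848184

161.8482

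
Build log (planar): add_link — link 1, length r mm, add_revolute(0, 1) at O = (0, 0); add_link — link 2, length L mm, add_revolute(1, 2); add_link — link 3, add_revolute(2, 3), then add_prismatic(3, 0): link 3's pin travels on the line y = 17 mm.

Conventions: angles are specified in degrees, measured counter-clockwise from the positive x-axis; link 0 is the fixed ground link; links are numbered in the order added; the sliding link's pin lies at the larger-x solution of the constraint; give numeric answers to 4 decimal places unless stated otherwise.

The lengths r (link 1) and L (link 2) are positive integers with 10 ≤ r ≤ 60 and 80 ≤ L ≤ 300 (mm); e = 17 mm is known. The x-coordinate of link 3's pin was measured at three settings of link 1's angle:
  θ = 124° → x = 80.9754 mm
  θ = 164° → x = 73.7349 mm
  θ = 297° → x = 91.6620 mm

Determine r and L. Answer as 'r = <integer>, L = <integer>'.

constraint per measurement: (x − r cos θ)² + (r sin θ − e)² = L²
subtracting the θ₁ and θ₂ equations cancels the r² and L² terms:
r = (x₁² − x₂²) / (2[(x₁cos θ₁ + e sin θ₁) − (x₂cos θ₂ + e sin θ₂)]) = 16.0001 → r = 16
L² = (x₁ − r cos θ₁)² + (r sin θ₁ − e)² = 8100.0068 → L = 90.0000 → L = 90
check at θ₃=297°: x = 91.6620 (printed 91.6620) ✓

r = 16, L = 90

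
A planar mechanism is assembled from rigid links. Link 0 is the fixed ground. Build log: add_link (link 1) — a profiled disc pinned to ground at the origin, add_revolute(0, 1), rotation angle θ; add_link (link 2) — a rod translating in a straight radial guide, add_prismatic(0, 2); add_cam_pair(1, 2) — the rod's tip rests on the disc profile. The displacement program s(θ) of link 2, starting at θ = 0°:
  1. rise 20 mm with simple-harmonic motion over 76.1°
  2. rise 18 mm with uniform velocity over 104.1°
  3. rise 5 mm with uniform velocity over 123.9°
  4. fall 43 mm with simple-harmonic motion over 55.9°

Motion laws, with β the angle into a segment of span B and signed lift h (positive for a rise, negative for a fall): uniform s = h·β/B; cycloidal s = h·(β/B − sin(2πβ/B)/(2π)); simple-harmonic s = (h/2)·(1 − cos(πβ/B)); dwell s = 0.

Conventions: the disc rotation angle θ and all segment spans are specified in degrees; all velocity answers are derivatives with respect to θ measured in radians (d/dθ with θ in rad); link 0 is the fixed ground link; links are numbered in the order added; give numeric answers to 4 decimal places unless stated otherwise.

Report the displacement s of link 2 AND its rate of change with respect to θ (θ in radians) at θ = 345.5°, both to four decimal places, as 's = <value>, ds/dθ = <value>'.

seg 1 [0°–76.1°] simple-harmonic, h=20: full span → s += 20 → s = 20.0000
seg 2 [76.1°–180.2°] uniform, h=18: full span → s += 18 → s = 38.0000
seg 3 [180.2°–304.1°] uniform, h=5: full span → s += 5 → s = 43.0000
seg 4 [304.1°–360°] simple-harmonic, h=-43: θ=345.5° here. β=41.4, B=55.9. -43/2·(1 − cos(π·0.7406)) = -36.2477 → s = 6.7523
velocity in seg [304.1°–360°] (simple-harmonic), θ in radians: β = 41.4° = 0.7226 rad, B = 55.9° = 0.9756 rad; ds/dθ = (πh/(2B)) sin(πβ/B) = (π·(-43)/(2·0.9756)) sin(π·0.7406) = -50.376410 mm/rad

s = 6.7523, ds/dθ = -50.3764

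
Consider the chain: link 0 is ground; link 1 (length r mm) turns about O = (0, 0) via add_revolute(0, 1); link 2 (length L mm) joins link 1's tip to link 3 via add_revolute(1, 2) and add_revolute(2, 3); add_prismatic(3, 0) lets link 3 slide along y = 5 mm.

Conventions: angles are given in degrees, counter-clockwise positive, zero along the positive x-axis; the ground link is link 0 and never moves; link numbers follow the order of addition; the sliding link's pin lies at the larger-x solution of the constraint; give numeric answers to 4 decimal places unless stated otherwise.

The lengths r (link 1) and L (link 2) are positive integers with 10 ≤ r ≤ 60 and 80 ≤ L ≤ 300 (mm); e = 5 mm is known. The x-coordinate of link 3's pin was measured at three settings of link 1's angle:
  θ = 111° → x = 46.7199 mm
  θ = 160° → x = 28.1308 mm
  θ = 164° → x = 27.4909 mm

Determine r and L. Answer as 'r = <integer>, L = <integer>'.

constraint per measurement: (x − r cos θ)² + (r sin θ − e)² = L²
subtracting the θ₁ and θ₂ equations cancels the r² and L² terms:
r = (x₁² − x₂²) / (2[(x₁cos θ₁ + e sin θ₁) − (x₂cos θ₂ + e sin θ₂)]) = 54.9998 → r = 55
L² = (x₁ − r cos θ₁)² + (r sin θ₁ − e)² = 6561.0004 → L = 81.0000 → L = 81
check at θ₃=164°: x = 27.4909 (printed 27.4909) ✓

r = 55, L = 81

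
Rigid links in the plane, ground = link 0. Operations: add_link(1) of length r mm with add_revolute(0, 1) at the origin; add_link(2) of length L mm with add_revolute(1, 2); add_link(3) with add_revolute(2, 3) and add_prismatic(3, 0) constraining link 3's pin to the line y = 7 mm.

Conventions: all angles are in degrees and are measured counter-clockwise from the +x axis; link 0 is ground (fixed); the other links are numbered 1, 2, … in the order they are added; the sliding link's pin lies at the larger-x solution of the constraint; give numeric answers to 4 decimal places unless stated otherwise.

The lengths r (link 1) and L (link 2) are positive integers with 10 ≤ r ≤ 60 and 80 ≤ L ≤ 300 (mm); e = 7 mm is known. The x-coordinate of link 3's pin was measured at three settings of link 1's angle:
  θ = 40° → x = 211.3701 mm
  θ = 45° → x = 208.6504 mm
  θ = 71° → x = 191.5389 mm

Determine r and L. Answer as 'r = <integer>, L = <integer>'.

constraint per measurement: (x − r cos θ)² + (r sin θ − e)² = L²
subtracting the θ₁ and θ₂ equations cancels the r² and L² terms:
r = (x₁² − x₂²) / (2[(x₁cos θ₁ + e sin θ₁) − (x₂cos θ₂ + e sin θ₂)]) = 41.0009 → r = 41
L² = (x₁ − r cos θ₁)² + (r sin θ₁ − e)² = 32761.0101 → L = 181.0000 → L = 181
check at θ₃=71°: x = 191.5389 (printed 191.5389) ✓

r = 41, L = 181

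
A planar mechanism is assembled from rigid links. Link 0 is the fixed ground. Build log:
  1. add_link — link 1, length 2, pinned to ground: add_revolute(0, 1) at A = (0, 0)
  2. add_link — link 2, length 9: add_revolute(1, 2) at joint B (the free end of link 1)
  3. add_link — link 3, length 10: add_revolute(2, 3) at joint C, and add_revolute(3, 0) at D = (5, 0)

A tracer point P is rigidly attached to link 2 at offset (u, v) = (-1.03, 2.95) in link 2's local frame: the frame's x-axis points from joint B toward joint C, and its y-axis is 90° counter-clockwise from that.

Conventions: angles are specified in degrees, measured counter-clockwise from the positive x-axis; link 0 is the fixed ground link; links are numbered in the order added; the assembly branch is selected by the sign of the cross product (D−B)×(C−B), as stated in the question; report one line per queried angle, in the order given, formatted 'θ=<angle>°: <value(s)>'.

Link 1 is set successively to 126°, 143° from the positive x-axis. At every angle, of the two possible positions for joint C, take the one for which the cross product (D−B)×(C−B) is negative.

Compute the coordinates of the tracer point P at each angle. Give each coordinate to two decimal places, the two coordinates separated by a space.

A=(0,0), D=(5.00,0)
θ=126°: B = A + 2.00·(cos126°, sin126°) = (-1.1756, 1.6180)
θ=126°: |BD| = 6.3840
θ=126°: circle(B,9.00) ∩ circle(D,10.00): a=1.7039, h=8.8372
θ=126°:   candidates: C₊=(2.7125,9.7349) cross=56.417; C₋=(-1.7671,-7.3625) cross=-56.417
θ=126°:   branch - wants cross < 0 → take C=(-1.7671,-7.3625) (cross=-56.417)
θ=126°: ex = (C−B)/|BC| = (-0.0657,-0.9978); ey = (0.9978,-0.0657)
θ=126°: P = B + -1.03·ex + 2.95·ey = (1.8357,2.4519)
θ=143°: B = A + 2.00·(cos143°, sin143°) = (-1.5973, 1.2036)
θ=143°: |BD| = 6.7062
θ=143°: circle(B,9.00) ∩ circle(D,10.00): a=1.9365, h=8.7892
θ=143°:   candidates: C₊=(1.8853,9.5025) cross=58.942; C₋=(-1.2697,-7.7904) cross=-58.942
θ=143°:   branch - wants cross < 0 → take C=(-1.2697,-7.7904) (cross=-58.942)
θ=143°: ex = (C−B)/|BC| = (0.0364,-0.9993); ey = (0.9993,0.0364)
θ=143°: P = B + -1.03·ex + 2.95·ey = (1.3133,2.3403)

θ=126°: 1.84 2.45
θ=143°: 1.31 2.34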